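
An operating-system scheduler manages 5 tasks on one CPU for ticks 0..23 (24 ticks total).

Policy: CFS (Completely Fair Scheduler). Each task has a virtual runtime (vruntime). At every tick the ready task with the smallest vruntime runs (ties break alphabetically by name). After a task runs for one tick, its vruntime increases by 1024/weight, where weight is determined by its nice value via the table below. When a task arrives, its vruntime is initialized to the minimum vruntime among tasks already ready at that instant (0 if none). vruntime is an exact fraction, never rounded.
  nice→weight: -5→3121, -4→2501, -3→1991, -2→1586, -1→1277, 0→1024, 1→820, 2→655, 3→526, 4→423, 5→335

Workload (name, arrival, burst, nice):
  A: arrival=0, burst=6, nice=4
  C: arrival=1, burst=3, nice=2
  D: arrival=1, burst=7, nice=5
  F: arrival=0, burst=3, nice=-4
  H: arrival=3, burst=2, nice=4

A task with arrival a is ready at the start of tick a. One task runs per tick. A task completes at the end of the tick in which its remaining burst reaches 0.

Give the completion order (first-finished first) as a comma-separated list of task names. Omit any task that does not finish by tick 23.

t=0: vr[A=0 F=0] → run A
t=1: vr[A=1024/423 C=0 D=0 F=0] → run C
t=2: vr[A=1024/423 C=1024/655 D=0 F=0] → run D
t=3: vr[A=1024/423 C=1024/655 D=1024/335 F=0 H=0] → run F
t=4: vr[A=1024/423 C=1024/655 D=1024/335 F=1024/2501 H=0] → run H
t=5: vr[A=1024/423 C=1024/655 D=1024/335 F=1024/2501 H=1024/423] → run F
t=6: vr[A=1024/423 C=1024/655 D=1024/335 F=2048/2501 H=1024/423] → run F
t=7: vr[A=1024/423 C=1024/655 D=1024/335 H=1024/423] → run C
t=8: vr[A=1024/423 C=2048/655 D=1024/335 H=1024/423] → run A
t=9: vr[A=2048/423 C=2048/655 D=1024/335 H=1024/423] → run H
t=10: vr[A=2048/423 C=2048/655 D=1024/335] → run D
t=11: vr[A=2048/423 C=2048/655 D=2048/335] → run C
t=12: vr[A=2048/423 D=2048/335] → run A
t=13: vr[A=1024/141 D=2048/335] → run D
t=14: vr[A=1024/141 D=3072/335] → run A
t=15: vr[A=4096/423 D=3072/335] → run D
t=16: vr[A=4096/423 D=4096/335] → run A
t=17: vr[A=5120/423 D=4096/335] → run A
t=18: vr[D=4096/335] → run D
t=19: vr[D=1024/67] → run D
t=20: vr[D=6144/335] → run D
t=21: (idle)
t=22: (idle)
t=23: (idle)

completion order = F, H, C, A, D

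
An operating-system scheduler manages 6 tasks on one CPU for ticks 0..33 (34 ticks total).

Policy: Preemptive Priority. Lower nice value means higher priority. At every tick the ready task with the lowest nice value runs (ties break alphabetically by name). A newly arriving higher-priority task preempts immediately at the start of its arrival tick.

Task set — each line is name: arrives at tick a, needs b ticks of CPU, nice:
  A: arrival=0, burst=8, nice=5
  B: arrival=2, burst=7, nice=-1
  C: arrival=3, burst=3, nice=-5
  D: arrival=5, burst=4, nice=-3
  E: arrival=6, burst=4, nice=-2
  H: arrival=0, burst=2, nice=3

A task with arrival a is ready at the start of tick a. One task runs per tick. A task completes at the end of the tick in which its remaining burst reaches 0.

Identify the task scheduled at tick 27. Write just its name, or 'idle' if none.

t=0: ready={A,H} → run H
t=1: ready={A,H} → run H
t=2: ready={A,B} → run B
t=3: ready={A,B,C} → run C
t=4: ready={A,B,C} → run C
t=5: ready={A,B,C,D} → run C
t=6: ready={A,B,D,E} → run D
t=7: ready={A,B,D,E} → run D
t=8: ready={A,B,D,E} → run D
t=9: ready={A,B,D,E} → run D
t=10: ready={A,B,E} → run E
t=11: ready={A,B,E} → run E
t=12: ready={A,B,E} → run E
t=13: ready={A,B,E} → run E
t=14: ready={A,B} → run B
t=15: ready={A,B} → run B
t=16: ready={A,B} → run B
t=17: ready={A,B} → run B
t=18: ready={A,B} → run B
t=19: ready={A,B} → run B
t=20: ready={A} → run A
t=21: ready={A} → run A
t=22: ready={A} → run A
t=23: ready={A} → run A
t=24: ready={A} → run A
t=25: ready={A} → run A
t=26: ready={A} → run A
t=27: ready={A} → run A
t=28: (idle)
t=29: (idle)
t=30: (idle)
t=31: (idle)
t=32: (idle)
t=33: (idle)

running at tick 27 = A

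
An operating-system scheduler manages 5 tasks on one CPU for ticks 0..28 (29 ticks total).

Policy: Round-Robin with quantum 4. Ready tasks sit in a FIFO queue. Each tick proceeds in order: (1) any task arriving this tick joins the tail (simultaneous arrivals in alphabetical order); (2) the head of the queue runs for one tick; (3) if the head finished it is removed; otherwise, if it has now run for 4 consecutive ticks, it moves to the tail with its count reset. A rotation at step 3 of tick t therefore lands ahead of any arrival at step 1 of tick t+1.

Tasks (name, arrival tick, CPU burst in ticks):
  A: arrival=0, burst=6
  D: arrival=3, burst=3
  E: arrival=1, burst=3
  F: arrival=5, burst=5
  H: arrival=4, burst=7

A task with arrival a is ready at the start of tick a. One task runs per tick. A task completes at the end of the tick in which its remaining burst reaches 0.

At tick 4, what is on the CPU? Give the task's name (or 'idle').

running at tick 4 = E

t=0: queue=[A] q_used=0 → run A
t=1: queue=[A,E] q_used=1 → run A
t=2: queue=[A,E] q_used=2 → run A
t=3: queue=[A,E,D] q_used=3 → run A
t=4: queue=[E,D,A,H] q_used=0 → run E
t=5: queue=[E,D,A,H,F] q_used=1 → run E
t=6: queue=[E,D,A,H,F] q_used=2 → run E
t=7: queue=[D,A,H,F] q_used=0 → run D
t=8: queue=[D,A,H,F] q_used=1 → run D
t=9: queue=[D,A,H,F] q_used=2 → run D
t=10: queue=[A,H,F] q_used=0 → run A
t=11: queue=[A,H,F] q_used=1 → run A
t=12: queue=[H,F] q_used=0 → run H
t=13: queue=[H,F] q_used=1 → run H
t=14: queue=[H,F] q_used=2 → run H
t=15: queue=[H,F] q_used=3 → run H
t=16: queue=[F,H] q_used=0 → run F
t=17: queue=[F,H] q_used=1 → run F
t=18: queue=[F,H] q_used=2 → run F
t=19: queue=[F,H] q_used=3 → run F
t=20: queue=[H,F] q_used=0 → run H
t=21: queue=[H,F] q_used=1 → run H
t=22: queue=[H,F] q_used=2 → run H
t=23: queue=[F] q_used=0 → run F
t=24: (idle)
t=25: (idle)
t=26: (idle)
t=27: (idle)
t=28: (idle)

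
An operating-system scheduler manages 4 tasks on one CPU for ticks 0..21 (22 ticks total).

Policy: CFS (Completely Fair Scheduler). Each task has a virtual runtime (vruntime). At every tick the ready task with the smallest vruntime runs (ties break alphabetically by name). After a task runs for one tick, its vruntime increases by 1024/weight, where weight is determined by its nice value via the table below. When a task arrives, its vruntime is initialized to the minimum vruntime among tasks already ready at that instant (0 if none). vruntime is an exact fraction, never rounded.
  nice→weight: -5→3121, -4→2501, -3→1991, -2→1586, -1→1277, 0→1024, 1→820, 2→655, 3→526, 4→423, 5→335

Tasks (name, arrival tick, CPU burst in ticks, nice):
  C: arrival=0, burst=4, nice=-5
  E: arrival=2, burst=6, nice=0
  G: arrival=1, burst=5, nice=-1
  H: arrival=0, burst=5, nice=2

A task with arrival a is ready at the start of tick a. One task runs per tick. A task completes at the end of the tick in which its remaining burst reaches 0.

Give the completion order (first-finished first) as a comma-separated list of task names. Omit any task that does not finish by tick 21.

t=0: vr[C=0 H=0] → run C
t=1: vr[C=1024/3121 G=0 H=0] → run G
t=2: vr[C=1024/3121 E=0 G=1024/1277 H=0] → run E
t=3: vr[C=1024/3121 E=1 G=1024/1277 H=0] → run H
t=4: vr[C=1024/3121 E=1 G=1024/1277 H=1024/655] → run C
t=5: vr[C=2048/3121 E=1 G=1024/1277 H=1024/655] → run C
t=6: vr[C=3072/3121 E=1 G=1024/1277 H=1024/655] → run G
t=7: vr[C=3072/3121 E=1 G=2048/1277 H=1024/655] → run C
t=8: vr[E=1 G=2048/1277 H=1024/655] → run E
t=9: vr[E=2 G=2048/1277 H=1024/655] → run H
t=10: vr[E=2 G=2048/1277 H=2048/655] → run G
t=11: vr[E=2 G=3072/1277 H=2048/655] → run E
t=12: vr[E=3 G=3072/1277 H=2048/655] → run G
t=13: vr[E=3 G=4096/1277 H=2048/655] → run E
t=14: vr[E=4 G=4096/1277 H=2048/655] → run H
t=15: vr[E=4 G=4096/1277 H=3072/655] → run G
t=16: vr[E=4 H=3072/655] → run E
t=17: vr[E=5 H=3072/655] → run H
t=18: vr[E=5 H=4096/655] → run E
t=19: vr[H=4096/655] → run H
t=20: (idle)
t=21: (idle)

completion order = C, G, E, H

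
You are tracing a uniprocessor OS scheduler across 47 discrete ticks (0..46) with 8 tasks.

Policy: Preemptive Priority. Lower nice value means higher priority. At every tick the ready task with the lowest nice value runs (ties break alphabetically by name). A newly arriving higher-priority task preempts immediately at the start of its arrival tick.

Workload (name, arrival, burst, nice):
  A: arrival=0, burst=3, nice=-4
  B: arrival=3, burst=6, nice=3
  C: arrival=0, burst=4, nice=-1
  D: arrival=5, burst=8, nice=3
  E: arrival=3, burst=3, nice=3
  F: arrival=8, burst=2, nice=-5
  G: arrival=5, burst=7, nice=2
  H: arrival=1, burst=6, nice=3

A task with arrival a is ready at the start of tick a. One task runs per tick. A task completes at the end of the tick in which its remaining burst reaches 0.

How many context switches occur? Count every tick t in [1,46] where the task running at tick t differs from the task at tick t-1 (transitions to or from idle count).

context switches = 9

t=0: ready={A,C} → run A
t=1: ready={A,C,H} → run A
t=2: ready={A,C,H} → run A
t=3: ready={B,C,E,H} → run C
t=4: ready={B,C,E,H} → run C
t=5: ready={B,C,D,E,G,H} → run C
t=6: ready={B,C,D,E,G,H} → run C
t=7: ready={B,D,E,G,H} → run G
t=8: ready={B,D,E,F,G,H} → run F
t=9: ready={B,D,E,F,G,H} → run F
t=10: ready={B,D,E,G,H} → run G
t=11: ready={B,D,E,G,H} → run G
t=12: ready={B,D,E,G,H} → run G
t=13: ready={B,D,E,G,H} → run G
t=14: ready={B,D,E,G,H} → run G
t=15: ready={B,D,E,G,H} → run G
t=16: ready={B,D,E,H} → run B
t=17: ready={B,D,E,H} → run B
t=18: ready={B,D,E,H} → run B
t=19: ready={B,D,E,H} → run B
t=20: ready={B,D,E,H} → run B
t=21: ready={B,D,E,H} → run B
t=22: ready={D,E,H} → run D
t=23: ready={D,E,H} → run D
t=24: ready={D,E,H} → run D
t=25: ready={D,E,H} → run D
t=26: ready={D,E,H} → run D
t=27: ready={D,E,H} → run D
t=28: ready={D,E,H} → run D
t=29: ready={D,E,H} → run D
t=30: ready={E,H} → run E
t=31: ready={E,H} → run E
t=32: ready={E,H} → run E
t=33: ready={H} → run H
t=34: ready={H} → run H
t=35: ready={H} → run H
t=36: ready={H} → run H
t=37: ready={H} → run H
t=38: ready={H} → run H
t=39: (idle)
t=40: (idle)
t=41: (idle)
t=42: (idle)
t=43: (idle)
t=44: (idle)
t=45: (idle)
t=46: (idle)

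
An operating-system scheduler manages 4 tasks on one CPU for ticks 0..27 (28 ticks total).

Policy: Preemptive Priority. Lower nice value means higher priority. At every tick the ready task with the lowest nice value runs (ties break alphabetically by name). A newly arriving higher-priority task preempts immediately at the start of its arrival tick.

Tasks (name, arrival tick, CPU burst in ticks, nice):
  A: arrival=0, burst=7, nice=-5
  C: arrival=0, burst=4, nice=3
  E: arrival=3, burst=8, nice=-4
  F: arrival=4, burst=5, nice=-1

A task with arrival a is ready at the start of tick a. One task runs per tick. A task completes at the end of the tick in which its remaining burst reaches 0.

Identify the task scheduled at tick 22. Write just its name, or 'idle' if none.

running at tick 22 = C

t=0: ready={A,C} → run A
t=1: ready={A,C} → run A
t=2: ready={A,C} → run A
t=3: ready={A,C,E} → run A
t=4: ready={A,C,E,F} → run A
t=5: ready={A,C,E,F} → run A
t=6: ready={A,C,E,F} → run A
t=7: ready={C,E,F} → run E
t=8: ready={C,E,F} → run E
t=9: ready={C,E,F} → run E
t=10: ready={C,E,F} → run E
t=11: ready={C,E,F} → run E
t=12: ready={C,E,F} → run E
t=13: ready={C,E,F} → run E
t=14: ready={C,E,F} → run E
t=15: ready={C,F} → run F
t=16: ready={C,F} → run F
t=17: ready={C,F} → run F
t=18: ready={C,F} → run F
t=19: ready={C,F} → run F
t=20: ready={C} → run C
t=21: ready={C} → run C
t=22: ready={C} → run C
t=23: ready={C} → run C
t=24: (idle)
t=25: (idle)
t=26: (idle)
t=27: (idle)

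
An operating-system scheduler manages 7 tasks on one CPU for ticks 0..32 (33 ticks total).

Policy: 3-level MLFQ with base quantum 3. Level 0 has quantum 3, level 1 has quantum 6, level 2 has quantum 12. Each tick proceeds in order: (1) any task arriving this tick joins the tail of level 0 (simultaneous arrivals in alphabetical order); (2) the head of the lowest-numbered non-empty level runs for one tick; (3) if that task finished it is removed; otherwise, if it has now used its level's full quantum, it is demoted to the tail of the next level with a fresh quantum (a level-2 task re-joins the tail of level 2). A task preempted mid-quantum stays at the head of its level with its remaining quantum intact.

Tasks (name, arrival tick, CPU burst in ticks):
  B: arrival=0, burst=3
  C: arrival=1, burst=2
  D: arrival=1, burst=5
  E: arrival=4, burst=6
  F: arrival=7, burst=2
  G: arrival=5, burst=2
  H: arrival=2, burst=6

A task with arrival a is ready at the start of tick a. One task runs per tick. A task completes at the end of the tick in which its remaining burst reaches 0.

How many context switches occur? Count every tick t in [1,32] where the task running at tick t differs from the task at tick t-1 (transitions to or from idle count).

context switches = 10

t=0: L0/L1/L2 = B/-/- → run B
t=1: L0/L1/L2 = BCD/-/- → run B
t=2: L0/L1/L2 = BCDH/-/- → run B
t=3: L0/L1/L2 = CDH/-/- → run C
t=4: L0/L1/L2 = CDHE/-/- → run C
t=5: L0/L1/L2 = DHEG/-/- → run D
t=6: L0/L1/L2 = DHEG/-/- → run D
t=7: L0/L1/L2 = DHEGF/-/- → run D
t=8: L0/L1/L2 = HEGF/D/- → run H
t=9: L0/L1/L2 = HEGF/D/- → run H
t=10: L0/L1/L2 = HEGF/D/- → run H
t=11: L0/L1/L2 = EGF/DH/- → run E
t=12: L0/L1/L2 = EGF/DH/- → run E
t=13: L0/L1/L2 = EGF/DH/- → run E
t=14: L0/L1/L2 = GF/DHE/- → run G
t=15: L0/L1/L2 = GF/DHE/- → run G
t=16: L0/L1/L2 = F/DHE/- → run F
t=17: L0/L1/L2 = F/DHE/- → run F
t=18: L0/L1/L2 = -/DHE/- → run D
t=19: L0/L1/L2 = -/DHE/- → run D
t=20: L0/L1/L2 = -/HE/- → run H
t=21: L0/L1/L2 = -/HE/- → run H
t=22: L0/L1/L2 = -/HE/- → run H
t=23: L0/L1/L2 = -/E/- → run E
t=24: L0/L1/L2 = -/E/- → run E
t=25: L0/L1/L2 = -/E/- → run E
t=26: (idle)
t=27: (idle)
t=28: (idle)
t=29: (idle)
t=30: (idle)
t=31: (idle)
t=32: (idle)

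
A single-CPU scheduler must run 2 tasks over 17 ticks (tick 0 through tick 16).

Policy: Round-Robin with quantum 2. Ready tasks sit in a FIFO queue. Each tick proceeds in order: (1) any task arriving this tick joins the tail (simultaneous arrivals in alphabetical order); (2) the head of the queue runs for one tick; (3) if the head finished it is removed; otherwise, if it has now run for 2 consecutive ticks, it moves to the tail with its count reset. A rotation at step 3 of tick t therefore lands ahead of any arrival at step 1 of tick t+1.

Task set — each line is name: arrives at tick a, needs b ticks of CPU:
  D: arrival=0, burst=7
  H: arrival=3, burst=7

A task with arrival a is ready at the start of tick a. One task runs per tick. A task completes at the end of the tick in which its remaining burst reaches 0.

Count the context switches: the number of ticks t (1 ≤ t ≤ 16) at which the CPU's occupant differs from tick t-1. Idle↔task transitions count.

context switches = 6

t=0: queue=[D] q_used=0 → run D
t=1: queue=[D] q_used=1 → run D
t=2: queue=[D] q_used=0 → run D
t=3: queue=[D,H] q_used=1 → run D
t=4: queue=[H,D] q_used=0 → run H
t=5: queue=[H,D] q_used=1 → run H
t=6: queue=[D,H] q_used=0 → run D
t=7: queue=[D,H] q_used=1 → run D
t=8: queue=[H,D] q_used=0 → run H
t=9: queue=[H,D] q_used=1 → run H
t=10: queue=[D,H] q_used=0 → run D
t=11: queue=[H] q_used=0 → run H
t=12: queue=[H] q_used=1 → run H
t=13: queue=[H] q_used=0 → run H
t=14: (idle)
t=15: (idle)
t=16: (idle)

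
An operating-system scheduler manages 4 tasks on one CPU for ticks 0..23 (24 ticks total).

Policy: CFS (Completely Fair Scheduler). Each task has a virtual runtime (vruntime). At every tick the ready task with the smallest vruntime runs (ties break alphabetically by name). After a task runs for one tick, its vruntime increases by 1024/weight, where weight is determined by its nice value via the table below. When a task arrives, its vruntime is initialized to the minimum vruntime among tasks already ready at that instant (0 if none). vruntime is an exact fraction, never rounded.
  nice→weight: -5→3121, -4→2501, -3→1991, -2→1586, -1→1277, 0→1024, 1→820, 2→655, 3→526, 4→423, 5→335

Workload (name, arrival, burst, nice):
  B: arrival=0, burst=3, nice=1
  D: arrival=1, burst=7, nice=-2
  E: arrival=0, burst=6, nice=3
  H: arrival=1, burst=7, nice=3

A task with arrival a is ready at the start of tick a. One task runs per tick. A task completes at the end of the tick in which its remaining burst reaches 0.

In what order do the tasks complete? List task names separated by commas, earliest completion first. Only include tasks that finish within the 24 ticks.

t=0: vr[B=0 E=0] → run B
t=1: vr[B=256/205 D=0 E=0 H=0] → run D
t=2: vr[B=256/205 D=512/793 E=0 H=0] → run E
t=3: vr[B=256/205 D=512/793 E=512/263 H=0] → run H
t=4: vr[B=256/205 D=512/793 E=512/263 H=512/263] → run D
t=5: vr[B=256/205 D=1024/793 E=512/263 H=512/263] → run B
t=6: vr[B=512/205 D=1024/793 E=512/263 H=512/263] → run D
t=7: vr[B=512/205 D=1536/793 E=512/263 H=512/263] → run D
t=8: vr[B=512/205 D=2048/793 E=512/263 H=512/263] → run E
t=9: vr[B=512/205 D=2048/793 E=1024/263 H=512/263] → run H
t=10: vr[B=512/205 D=2048/793 E=1024/263 H=1024/263] → run B
t=11: vr[D=2048/793 E=1024/263 H=1024/263] → run D
t=12: vr[D=2560/793 E=1024/263 H=1024/263] → run D
t=13: vr[D=3072/793 E=1024/263 H=1024/263] → run D
t=14: vr[E=1024/263 H=1024/263] → run E
t=15: vr[E=1536/263 H=1024/263] → run H
t=16: vr[E=1536/263 H=1536/263] → run E
t=17: vr[E=2048/263 H=1536/263] → run H
t=18: vr[E=2048/263 H=2048/263] → run E
t=19: vr[E=2560/263 H=2048/263] → run H
t=20: vr[E=2560/263 H=2560/263] → run E
t=21: vr[H=2560/263] → run H
t=22: vr[H=3072/263] → run H
t=23: (idle)

completion order = B, D, E, H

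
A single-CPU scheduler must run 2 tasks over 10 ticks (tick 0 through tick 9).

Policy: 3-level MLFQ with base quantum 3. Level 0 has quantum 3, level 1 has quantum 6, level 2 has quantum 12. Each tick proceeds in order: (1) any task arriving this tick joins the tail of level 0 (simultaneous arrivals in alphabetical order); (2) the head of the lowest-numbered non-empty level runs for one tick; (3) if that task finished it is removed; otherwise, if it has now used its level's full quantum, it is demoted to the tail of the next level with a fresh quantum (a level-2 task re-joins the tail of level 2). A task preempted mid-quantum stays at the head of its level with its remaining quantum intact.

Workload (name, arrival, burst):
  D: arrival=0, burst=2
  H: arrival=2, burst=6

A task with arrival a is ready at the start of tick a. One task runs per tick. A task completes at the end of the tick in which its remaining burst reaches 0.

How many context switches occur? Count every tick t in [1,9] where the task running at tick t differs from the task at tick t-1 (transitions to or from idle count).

t=0: L0/L1/L2 = D/-/- → run D
t=1: L0/L1/L2 = D/-/- → run D
t=2: L0/L1/L2 = H/-/- → run H
t=3: L0/L1/L2 = H/-/- → run H
t=4: L0/L1/L2 = H/-/- → run H
t=5: L0/L1/L2 = -/H/- → run H
t=6: L0/L1/L2 = -/H/- → run H
t=7: L0/L1/L2 = -/H/- → run H
t=8: (idle)
t=9: (idle)

context switches = 2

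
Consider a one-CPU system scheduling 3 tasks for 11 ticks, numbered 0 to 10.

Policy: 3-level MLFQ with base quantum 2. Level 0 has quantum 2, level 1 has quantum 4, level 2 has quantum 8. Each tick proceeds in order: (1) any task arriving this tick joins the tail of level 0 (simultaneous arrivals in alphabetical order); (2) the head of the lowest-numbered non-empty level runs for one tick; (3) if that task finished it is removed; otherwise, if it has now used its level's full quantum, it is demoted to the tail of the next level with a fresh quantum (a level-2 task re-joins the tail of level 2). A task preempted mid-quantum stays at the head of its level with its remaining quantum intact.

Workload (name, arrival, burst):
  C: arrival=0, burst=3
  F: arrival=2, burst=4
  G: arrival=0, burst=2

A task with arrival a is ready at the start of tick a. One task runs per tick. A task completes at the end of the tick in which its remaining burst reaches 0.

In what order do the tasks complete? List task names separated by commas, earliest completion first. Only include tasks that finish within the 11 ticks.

t=0: L0/L1/L2 = CG/-/- → run C
t=1: L0/L1/L2 = CG/-/- → run C
t=2: L0/L1/L2 = GF/C/- → run G
t=3: L0/L1/L2 = GF/C/- → run G
t=4: L0/L1/L2 = F/C/- → run F
t=5: L0/L1/L2 = F/C/- → run F
t=6: L0/L1/L2 = -/CF/- → run C
t=7: L0/L1/L2 = -/F/- → run F
t=8: L0/L1/L2 = -/F/- → run F
t=9: (idle)
t=10: (idle)

completion order = G, C, F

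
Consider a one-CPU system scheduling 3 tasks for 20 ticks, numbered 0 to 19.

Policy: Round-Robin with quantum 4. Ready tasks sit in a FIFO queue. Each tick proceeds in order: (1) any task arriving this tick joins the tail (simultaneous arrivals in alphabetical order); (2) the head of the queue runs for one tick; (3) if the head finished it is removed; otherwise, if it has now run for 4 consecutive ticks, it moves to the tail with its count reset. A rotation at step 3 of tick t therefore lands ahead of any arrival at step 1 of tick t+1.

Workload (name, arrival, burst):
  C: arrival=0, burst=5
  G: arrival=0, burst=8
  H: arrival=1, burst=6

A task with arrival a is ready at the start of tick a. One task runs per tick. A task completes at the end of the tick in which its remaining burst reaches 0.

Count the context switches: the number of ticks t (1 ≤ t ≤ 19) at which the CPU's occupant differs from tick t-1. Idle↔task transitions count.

t=0: queue=[C,G] q_used=0 → run C
t=1: queue=[C,G,H] q_used=1 → run C
t=2: queue=[C,G,H] q_used=2 → run C
t=3: queue=[C,G,H] q_used=3 → run C
t=4: queue=[G,H,C] q_used=0 → run G
t=5: queue=[G,H,C] q_used=1 → run G
t=6: queue=[G,H,C] q_used=2 → run G
t=7: queue=[G,H,C] q_used=3 → run G
t=8: queue=[H,C,G] q_used=0 → run H
t=9: queue=[H,C,G] q_used=1 → run H
t=10: queue=[H,C,G] q_used=2 → run H
t=11: queue=[H,C,G] q_used=3 → run H
t=12: queue=[C,G,H] q_used=0 → run C
t=13: queue=[G,H] q_used=0 → run G
t=14: queue=[G,H] q_used=1 → run G
t=15: queue=[G,H] q_used=2 → run G
t=16: queue=[G,H] q_used=3 → run G
t=17: queue=[H] q_used=0 → run H
t=18: queue=[H] q_used=1 → run H
t=19: (idle)

context switches = 6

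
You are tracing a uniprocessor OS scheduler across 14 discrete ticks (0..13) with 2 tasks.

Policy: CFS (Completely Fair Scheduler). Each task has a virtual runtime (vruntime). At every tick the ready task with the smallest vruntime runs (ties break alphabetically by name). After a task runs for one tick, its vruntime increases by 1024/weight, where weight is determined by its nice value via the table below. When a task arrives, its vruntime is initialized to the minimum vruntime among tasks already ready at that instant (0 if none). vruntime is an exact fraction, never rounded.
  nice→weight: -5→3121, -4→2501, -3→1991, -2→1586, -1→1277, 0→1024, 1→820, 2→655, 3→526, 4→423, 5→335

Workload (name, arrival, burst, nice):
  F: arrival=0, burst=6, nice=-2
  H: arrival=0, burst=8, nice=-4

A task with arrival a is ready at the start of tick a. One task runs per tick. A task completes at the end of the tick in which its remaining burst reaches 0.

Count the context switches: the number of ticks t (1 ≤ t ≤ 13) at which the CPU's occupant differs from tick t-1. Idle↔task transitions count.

t=0: vr[F=0 H=0] → run F
t=1: vr[F=512/793 H=0] → run H
t=2: vr[F=512/793 H=1024/2501] → run H
t=3: vr[F=512/793 H=2048/2501] → run F
t=4: vr[F=1024/793 H=2048/2501] → run H
t=5: vr[F=1024/793 H=3072/2501] → run H
t=6: vr[F=1024/793 H=4096/2501] → run F
t=7: vr[F=1536/793 H=4096/2501] → run H
t=8: vr[F=1536/793 H=5120/2501] → run F
t=9: vr[F=2048/793 H=5120/2501] → run H
t=10: vr[F=2048/793 H=6144/2501] → run H
t=11: vr[F=2048/793 H=7168/2501] → run F
t=12: vr[F=2560/793 H=7168/2501] → run H
t=13: vr[F=2560/793] → run F

context switches = 10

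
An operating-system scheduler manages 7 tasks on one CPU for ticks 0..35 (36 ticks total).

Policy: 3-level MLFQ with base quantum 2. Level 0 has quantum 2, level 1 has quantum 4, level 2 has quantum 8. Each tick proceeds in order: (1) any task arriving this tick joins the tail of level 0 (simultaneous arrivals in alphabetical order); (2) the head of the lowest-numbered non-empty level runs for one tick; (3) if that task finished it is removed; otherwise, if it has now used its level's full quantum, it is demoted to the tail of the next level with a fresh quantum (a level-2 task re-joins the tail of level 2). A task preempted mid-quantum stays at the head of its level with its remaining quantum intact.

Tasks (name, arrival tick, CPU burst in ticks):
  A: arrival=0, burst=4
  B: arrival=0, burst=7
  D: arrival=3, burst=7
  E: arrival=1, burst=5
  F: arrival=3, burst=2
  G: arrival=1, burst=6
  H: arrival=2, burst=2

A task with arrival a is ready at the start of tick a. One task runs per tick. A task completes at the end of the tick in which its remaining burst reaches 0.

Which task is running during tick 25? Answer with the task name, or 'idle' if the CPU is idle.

t=0: L0/L1/L2 = AB/-/- → run A
t=1: L0/L1/L2 = ABEG/-/- → run A
t=2: L0/L1/L2 = BEGH/A/- → run B
t=3: L0/L1/L2 = BEGHDF/A/- → run B
t=4: L0/L1/L2 = EGHDF/AB/- → run E
t=5: L0/L1/L2 = EGHDF/AB/- → run E
t=6: L0/L1/L2 = GHDF/ABE/- → run G
t=7: L0/L1/L2 = GHDF/ABE/- → run G
t=8: L0/L1/L2 = HDF/ABEG/- → run H
t=9: L0/L1/L2 = HDF/ABEG/- → run H
t=10: L0/L1/L2 = DF/ABEG/- → run D
t=11: L0/L1/L2 = DF/ABEG/- → run D
t=12: L0/L1/L2 = F/ABEGD/- → run F
t=13: L0/L1/L2 = F/ABEGD/- → run F
t=14: L0/L1/L2 = -/ABEGD/- → run A
t=15: L0/L1/L2 = -/ABEGD/- → run A
t=16: L0/L1/L2 = -/BEGD/- → run B
t=17: L0/L1/L2 = -/BEGD/- → run B
t=18: L0/L1/L2 = -/BEGD/- → run B
t=19: L0/L1/L2 = -/BEGD/- → run B
t=20: L0/L1/L2 = -/EGD/B → run E
t=21: L0/L1/L2 = -/EGD/B → run E
t=22: L0/L1/L2 = -/EGD/B → run E
t=23: L0/L1/L2 = -/GD/B → run G
t=24: L0/L1/L2 = -/GD/B → run G
t=25: L0/L1/L2 = -/GD/B → run G
t=26: L0/L1/L2 = -/GD/B → run G
t=27: L0/L1/L2 = -/D/B → run D
t=28: L0/L1/L2 = -/D/B → run D
t=29: L0/L1/L2 = -/D/B → run D
t=30: L0/L1/L2 = -/D/B → run D
t=31: L0/L1/L2 = -/-/BD → run B
t=32: L0/L1/L2 = -/-/D → run D
t=33: (idle)
t=34: (idle)
t=35: (idle)

running at tick 25 = G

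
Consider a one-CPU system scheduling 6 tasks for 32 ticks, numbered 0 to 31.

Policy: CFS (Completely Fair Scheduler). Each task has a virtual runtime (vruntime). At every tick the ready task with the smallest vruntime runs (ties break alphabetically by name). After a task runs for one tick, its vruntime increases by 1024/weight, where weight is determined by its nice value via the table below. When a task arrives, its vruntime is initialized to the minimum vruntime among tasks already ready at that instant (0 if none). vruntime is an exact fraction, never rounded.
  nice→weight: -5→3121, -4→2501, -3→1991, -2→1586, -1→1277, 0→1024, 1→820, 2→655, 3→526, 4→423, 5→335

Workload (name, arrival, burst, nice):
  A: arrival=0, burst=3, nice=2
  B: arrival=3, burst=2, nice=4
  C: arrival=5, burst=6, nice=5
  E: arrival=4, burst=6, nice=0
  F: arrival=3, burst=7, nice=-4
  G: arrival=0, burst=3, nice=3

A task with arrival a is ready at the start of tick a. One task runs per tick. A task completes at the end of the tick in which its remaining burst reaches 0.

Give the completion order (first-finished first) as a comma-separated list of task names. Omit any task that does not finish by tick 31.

completion order = A, G, B, F, E, C

t=0: vr[A=0 G=0] → run A
t=1: vr[A=1024/655 G=0] → run G
t=2: vr[A=1024/655 G=512/263] → run A
t=3: vr[A=2048/655 B=512/263 F=512/263 G=512/263] → run B
t=4: vr[A=2048/655 B=485888/111249 E=512/263 F=512/263 G=512/263] → run E
t=5: vr[A=2048/655 B=485888/111249 C=512/263 E=775/263 F=512/263 G=512/263] → run C
t=6: vr[A=2048/655 B=485888/111249 C=440832/88105 E=775/263 F=512/263 G=512/263] → run F
t=7: vr[A=2048/655 B=485888/111249 C=440832/88105 E=775/263 F=1549824/657763 G=512/263] → run G
t=8: vr[A=2048/655 B=485888/111249 C=440832/88105 E=775/263 F=1549824/657763 G=1024/263] → run F
t=9: vr[A=2048/655 B=485888/111249 C=440832/88105 E=775/263 F=1819136/657763 G=1024/263] → run F
t=10: vr[A=2048/655 B=485888/111249 C=440832/88105 E=775/263 F=2088448/657763 G=1024/263] → run E
t=11: vr[A=2048/655 B=485888/111249 C=440832/88105 E=1038/263 F=2088448/657763 G=1024/263] → run A
t=12: vr[B=485888/111249 C=440832/88105 E=1038/263 F=2088448/657763 G=1024/263] → run F
t=13: vr[B=485888/111249 C=440832/88105 E=1038/263 F=2357760/657763 G=1024/263] → run F
t=14: vr[B=485888/111249 C=440832/88105 E=1038/263 F=2627072/657763 G=1024/263] → run G
t=15: vr[B=485888/111249 C=440832/88105 E=1038/263 F=2627072/657763] → run E
t=16: vr[B=485888/111249 C=440832/88105 E=1301/263 F=2627072/657763] → run F
t=17: vr[B=485888/111249 C=440832/88105 E=1301/263 F=2896384/657763] → run B
t=18: vr[C=440832/88105 E=1301/263 F=2896384/657763] → run F
t=19: vr[C=440832/88105 E=1301/263] → run E
t=20: vr[C=440832/88105 E=1564/263] → run C
t=21: vr[C=710144/88105 E=1564/263] → run E
t=22: vr[C=710144/88105 E=1827/263] → run E
t=23: vr[C=710144/88105] → run C
t=24: vr[C=979456/88105] → run C
t=25: vr[C=1248768/88105] → run C
t=26: vr[C=303616/17621] → run C
t=27: (idle)
t=28: (idle)
t=29: (idle)
t=30: (idle)
t=31: (idle)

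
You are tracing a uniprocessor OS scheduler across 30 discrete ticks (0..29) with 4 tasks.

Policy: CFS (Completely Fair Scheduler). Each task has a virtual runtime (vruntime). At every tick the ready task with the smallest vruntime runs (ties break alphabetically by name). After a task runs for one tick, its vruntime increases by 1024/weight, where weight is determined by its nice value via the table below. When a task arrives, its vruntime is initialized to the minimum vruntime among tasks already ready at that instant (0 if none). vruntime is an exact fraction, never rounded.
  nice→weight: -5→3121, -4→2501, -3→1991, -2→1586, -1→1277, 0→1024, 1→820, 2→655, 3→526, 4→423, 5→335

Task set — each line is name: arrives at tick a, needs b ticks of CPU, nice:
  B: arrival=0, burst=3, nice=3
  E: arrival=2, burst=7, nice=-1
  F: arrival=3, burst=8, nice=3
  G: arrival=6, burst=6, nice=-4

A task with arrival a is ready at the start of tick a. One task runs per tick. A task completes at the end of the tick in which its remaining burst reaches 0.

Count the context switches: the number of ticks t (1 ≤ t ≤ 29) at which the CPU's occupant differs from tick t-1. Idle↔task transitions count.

context switches = 14

t=0: vr[B=0] → run B
t=1: vr[B=512/263] → run B
t=2: vr[B=1024/263 E=1024/263] → run B
t=3: vr[E=1024/263 F=1024/263] → run E
t=4: vr[E=1576960/335851 F=1024/263] → run F
t=5: vr[E=1576960/335851 F=1536/263] → run E
t=6: vr[E=1846272/335851 F=1536/263 G=1846272/335851] → run E
t=7: vr[E=2115584/335851 F=1536/263 G=1846272/335851] → run G
t=8: vr[E=2115584/335851 F=1536/263 G=4961437696/839963351] → run F
t=9: vr[E=2115584/335851 F=2048/263 G=4961437696/839963351] → run G
t=10: vr[E=2115584/335851 F=2048/263 G=5305349120/839963351] → run E
t=11: vr[E=2384896/335851 F=2048/263 G=5305349120/839963351] → run G
t=12: vr[E=2384896/335851 F=2048/263 G=5649260544/839963351] → run G
t=13: vr[E=2384896/335851 F=2048/263 G=5993171968/839963351] → run E
t=14: vr[E=2654208/335851 F=2048/263 G=5993171968/839963351] → run G
t=15: vr[E=2654208/335851 F=2048/263 G=6337083392/839963351] → run G
t=16: vr[E=2654208/335851 F=2048/263] → run F
t=17: vr[E=2654208/335851 F=2560/263] → run E
t=18: vr[E=2923520/335851 F=2560/263] → run E
t=19: vr[F=2560/263] → run F
t=20: vr[F=3072/263] → run F
t=21: vr[F=3584/263] → run F
t=22: vr[F=4096/263] → run F
t=23: vr[F=4608/263] → run F
t=24: (idle)
t=25: (idle)
t=26: (idle)
t=27: (idle)
t=28: (idle)
t=29: (idle)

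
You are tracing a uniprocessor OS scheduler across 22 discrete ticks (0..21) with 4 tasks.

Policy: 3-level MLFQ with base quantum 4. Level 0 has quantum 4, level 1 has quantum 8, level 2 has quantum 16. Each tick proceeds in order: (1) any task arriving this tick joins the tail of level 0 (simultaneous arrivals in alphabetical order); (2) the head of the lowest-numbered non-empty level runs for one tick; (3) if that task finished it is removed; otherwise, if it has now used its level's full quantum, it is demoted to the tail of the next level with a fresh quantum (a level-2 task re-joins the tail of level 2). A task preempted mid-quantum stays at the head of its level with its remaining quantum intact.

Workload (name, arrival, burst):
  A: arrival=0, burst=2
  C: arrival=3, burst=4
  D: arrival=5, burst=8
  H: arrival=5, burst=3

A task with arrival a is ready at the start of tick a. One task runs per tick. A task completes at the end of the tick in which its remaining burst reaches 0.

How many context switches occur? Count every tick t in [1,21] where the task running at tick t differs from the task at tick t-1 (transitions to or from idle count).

t=0: L0/L1/L2 = A/-/- → run A
t=1: L0/L1/L2 = A/-/- → run A
t=2: (idle)
t=3: L0/L1/L2 = C/-/- → run C
t=4: L0/L1/L2 = C/-/- → run C
t=5: L0/L1/L2 = CDH/-/- → run C
t=6: L0/L1/L2 = CDH/-/- → run C
t=7: L0/L1/L2 = DH/-/- → run D
t=8: L0/L1/L2 = DH/-/- → run D
t=9: L0/L1/L2 = DH/-/- → run D
t=10: L0/L1/L2 = DH/-/- → run D
t=11: L0/L1/L2 = H/D/- → run H
t=12: L0/L1/L2 = H/D/- → run H
t=13: L0/L1/L2 = H/D/- → run H
t=14: L0/L1/L2 = -/D/- → run D
t=15: L0/L1/L2 = -/D/- → run D
t=16: L0/L1/L2 = -/D/- → run D
t=17: L0/L1/L2 = -/D/- → run D
t=18: (idle)
t=19: (idle)
t=20: (idle)
t=21: (idle)

context switches = 6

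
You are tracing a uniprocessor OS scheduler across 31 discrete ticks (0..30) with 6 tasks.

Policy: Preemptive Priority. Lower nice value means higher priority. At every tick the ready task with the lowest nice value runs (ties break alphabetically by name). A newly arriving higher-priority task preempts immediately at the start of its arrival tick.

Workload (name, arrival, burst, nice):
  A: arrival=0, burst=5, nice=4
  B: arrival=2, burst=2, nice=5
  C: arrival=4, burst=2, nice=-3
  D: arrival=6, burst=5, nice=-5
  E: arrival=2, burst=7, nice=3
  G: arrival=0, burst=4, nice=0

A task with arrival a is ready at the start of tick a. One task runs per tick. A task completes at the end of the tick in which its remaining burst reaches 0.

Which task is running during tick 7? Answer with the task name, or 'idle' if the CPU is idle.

running at tick 7 = D

t=0: ready={A,G} → run G
t=1: ready={A,G} → run G
t=2: ready={A,B,E,G} → run G
t=3: ready={A,B,E,G} → run G
t=4: ready={A,B,C,E} → run C
t=5: ready={A,B,C,E} → run C
t=6: ready={A,B,D,E} → run D
t=7: ready={A,B,D,E} → run D
t=8: ready={A,B,D,E} → run D
t=9: ready={A,B,D,E} → run D
t=10: ready={A,B,D,E} → run D
t=11: ready={A,B,E} → run E
t=12: ready={A,B,E} → run E
t=13: ready={A,B,E} → run E
t=14: ready={A,B,E} → run E
t=15: ready={A,B,E} → run E
t=16: ready={A,B,E} → run E
t=17: ready={A,B,E} → run E
t=18: ready={A,B} → run A
t=19: ready={A,B} → run A
t=20: ready={A,B} → run A
t=21: ready={A,B} → run A
t=22: ready={A,B} → run A
t=23: ready={B} → run B
t=24: ready={B} → run B
t=25: (idle)
t=26: (idle)
t=27: (idle)
t=28: (idle)
t=29: (idle)
t=30: (idle)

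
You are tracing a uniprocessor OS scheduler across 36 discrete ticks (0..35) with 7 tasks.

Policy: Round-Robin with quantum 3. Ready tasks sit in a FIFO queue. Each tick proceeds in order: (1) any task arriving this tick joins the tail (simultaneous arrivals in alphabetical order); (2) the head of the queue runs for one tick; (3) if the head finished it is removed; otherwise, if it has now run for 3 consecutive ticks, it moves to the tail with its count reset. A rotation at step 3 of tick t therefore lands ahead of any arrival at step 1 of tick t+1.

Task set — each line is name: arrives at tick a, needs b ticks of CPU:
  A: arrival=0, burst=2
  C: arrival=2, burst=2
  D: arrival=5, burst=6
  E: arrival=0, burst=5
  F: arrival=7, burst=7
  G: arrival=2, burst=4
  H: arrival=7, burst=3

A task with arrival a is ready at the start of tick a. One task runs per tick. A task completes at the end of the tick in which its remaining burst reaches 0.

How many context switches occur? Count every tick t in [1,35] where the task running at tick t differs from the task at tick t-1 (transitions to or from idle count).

t=0: queue=[A,E] q_used=0 → run A
t=1: queue=[A,E] q_used=1 → run A
t=2: queue=[E,C,G] q_used=0 → run E
t=3: queue=[E,C,G] q_used=1 → run E
t=4: queue=[E,C,G] q_used=2 → run E
t=5: queue=[C,G,E,D] q_used=0 → run C
t=6: queue=[C,G,E,D] q_used=1 → run C
t=7: queue=[G,E,D,F,H] q_used=0 → run G
t=8: queue=[G,E,D,F,H] q_used=1 → run G
t=9: queue=[G,E,D,F,H] q_used=2 → run G
t=10: queue=[E,D,F,H,G] q_used=0 → run E
t=11: queue=[E,D,F,H,G] q_used=1 → run E
t=12: queue=[D,F,H,G] q_used=0 → run D
t=13: queue=[D,F,H,G] q_used=1 → run D
t=14: queue=[D,F,H,G] q_used=2 → run D
t=15: queue=[F,H,G,D] q_used=0 → run F
t=16: queue=[F,H,G,D] q_used=1 → run F
t=17: queue=[F,H,G,D] q_used=2 → run F
t=18: queue=[H,G,D,F] q_used=0 → run H
t=19: queue=[H,G,D,F] q_used=1 → run H
t=20: queue=[H,G,D,F] q_used=2 → run H
t=21: queue=[G,D,F] q_used=0 → run G
t=22: queue=[D,F] q_used=0 → run D
t=23: queue=[D,F] q_used=1 → run D
t=24: queue=[D,F] q_used=2 → run D
t=25: queue=[F] q_used=0 → run F
t=26: queue=[F] q_used=1 → run F
t=27: queue=[F] q_used=2 → run F
t=28: queue=[F] q_used=0 → run F
t=29: (idle)
t=30: (idle)
t=31: (idle)
t=32: (idle)
t=33: (idle)
t=34: (idle)
t=35: (idle)

context switches = 11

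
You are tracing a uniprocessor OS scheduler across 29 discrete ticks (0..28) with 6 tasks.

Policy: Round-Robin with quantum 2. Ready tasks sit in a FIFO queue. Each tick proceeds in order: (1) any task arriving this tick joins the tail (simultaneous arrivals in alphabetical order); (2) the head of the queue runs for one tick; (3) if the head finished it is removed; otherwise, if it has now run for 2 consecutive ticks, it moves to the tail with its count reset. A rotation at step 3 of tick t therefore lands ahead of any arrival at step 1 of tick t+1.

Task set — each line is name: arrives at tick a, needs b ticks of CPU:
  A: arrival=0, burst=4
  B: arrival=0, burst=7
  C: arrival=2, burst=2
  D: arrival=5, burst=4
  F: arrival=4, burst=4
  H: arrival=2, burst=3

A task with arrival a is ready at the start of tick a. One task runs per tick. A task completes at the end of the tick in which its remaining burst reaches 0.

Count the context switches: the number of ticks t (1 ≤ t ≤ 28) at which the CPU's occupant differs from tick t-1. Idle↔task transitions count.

context switches = 13

t=0: queue=[A,B] q_used=0 → run A
t=1: queue=[A,B] q_used=1 → run A
t=2: queue=[B,A,C,H] q_used=0 → run B
t=3: queue=[B,A,C,H] q_used=1 → run B
t=4: queue=[A,C,H,B,F] q_used=0 → run A
t=5: queue=[A,C,H,B,F,D] q_used=1 → run A
t=6: queue=[C,H,B,F,D] q_used=0 → run C
t=7: queue=[C,H,B,F,D] q_used=1 → run C
t=8: queue=[H,B,F,D] q_used=0 → run H
t=9: queue=[H,B,F,D] q_used=1 → run H
t=10: queue=[B,F,D,H] q_used=0 → run B
t=11: queue=[B,F,D,H] q_used=1 → run B
t=12: queue=[F,D,H,B] q_used=0 → run F
t=13: queue=[F,D,H,B] q_used=1 → run F
t=14: queue=[D,H,B,F] q_used=0 → run D
t=15: queue=[D,H,B,F] q_used=1 → run D
t=16: queue=[H,B,F,D] q_used=0 → run H
t=17: queue=[B,F,D] q_used=0 → run B
t=18: queue=[B,F,D] q_used=1 → run B
t=19: queue=[F,D,B] q_used=0 → run F
t=20: queue=[F,D,B] q_used=1 → run F
t=21: queue=[D,B] q_used=0 → run D
t=22: queue=[D,B] q_used=1 → run D
t=23: queue=[B] q_used=0 → run B
t=24: (idle)
t=25: (idle)
t=26: (idle)
t=27: (idle)
t=28: (idle)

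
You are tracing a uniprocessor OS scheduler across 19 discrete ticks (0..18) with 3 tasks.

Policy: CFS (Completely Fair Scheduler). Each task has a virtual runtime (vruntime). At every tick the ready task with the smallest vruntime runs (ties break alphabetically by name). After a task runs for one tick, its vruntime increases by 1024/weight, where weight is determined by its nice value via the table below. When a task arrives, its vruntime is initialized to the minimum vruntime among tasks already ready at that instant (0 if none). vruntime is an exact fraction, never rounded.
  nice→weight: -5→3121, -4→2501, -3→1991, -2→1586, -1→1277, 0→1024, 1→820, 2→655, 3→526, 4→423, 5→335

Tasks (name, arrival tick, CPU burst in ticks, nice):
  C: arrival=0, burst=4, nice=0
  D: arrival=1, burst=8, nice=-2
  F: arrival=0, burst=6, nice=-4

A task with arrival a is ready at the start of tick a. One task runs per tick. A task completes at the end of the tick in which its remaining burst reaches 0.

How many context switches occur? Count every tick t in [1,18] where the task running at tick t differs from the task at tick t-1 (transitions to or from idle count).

context switches = 15

t=0: vr[C=0 F=0] → run C
t=1: vr[C=1 D=0 F=0] → run D
t=2: vr[C=1 D=512/793 F=0] → run F
t=3: vr[C=1 D=512/793 F=1024/2501] → run F
t=4: vr[C=1 D=512/793 F=2048/2501] → run D
t=5: vr[C=1 D=1024/793 F=2048/2501] → run F
t=6: vr[C=1 D=1024/793 F=3072/2501] → run C
t=7: vr[C=2 D=1024/793 F=3072/2501] → run F
t=8: vr[C=2 D=1024/793 F=4096/2501] → run D
t=9: vr[C=2 D=1536/793 F=4096/2501] → run F
t=10: vr[C=2 D=1536/793 F=5120/2501] → run D
t=11: vr[C=2 D=2048/793 F=5120/2501] → run C
t=12: vr[C=3 D=2048/793 F=5120/2501] → run F
t=13: vr[C=3 D=2048/793] → run D
t=14: vr[C=3 D=2560/793] → run C
t=15: vr[D=2560/793] → run D
t=16: vr[D=3072/793] → run D
t=17: vr[D=3584/793] → run D
t=18: (idle)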